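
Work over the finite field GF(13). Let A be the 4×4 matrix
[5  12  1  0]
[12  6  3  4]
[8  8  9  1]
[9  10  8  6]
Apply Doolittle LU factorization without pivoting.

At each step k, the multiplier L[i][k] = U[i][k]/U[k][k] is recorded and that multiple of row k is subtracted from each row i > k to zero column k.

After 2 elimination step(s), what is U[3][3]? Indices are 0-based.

U[3][3] = 1

k=0: U[0][0]=5
  eliminate (1,0): mult=5, new row 1: (0, 11, 11, 4); set L[1][0]=5
  eliminate (2,0): mult=12, new row 2: (0, 7, 10, 1); set L[2][0]=12
  eliminate (3,0): mult=7, new row 3: (0, 4, 1, 6); set L[3][0]=7
k=1: U[1][1]=11
  eliminate (2,1): mult=3, new row 2: (0, 0, 3, 2); set L[2][1]=3
  eliminate (3,1): mult=11, new row 3: (0, 0, 10, 1); set L[3][1]=11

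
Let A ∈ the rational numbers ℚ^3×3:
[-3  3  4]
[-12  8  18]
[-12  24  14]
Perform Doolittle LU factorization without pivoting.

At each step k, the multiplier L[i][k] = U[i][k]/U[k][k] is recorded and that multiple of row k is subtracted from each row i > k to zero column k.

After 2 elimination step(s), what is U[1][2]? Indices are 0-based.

[col 0] pivot -3
  R1 -= 4*R0 → (0, -4, 2)  (L[1][0] := 4)
  R2 -= 4*R0 → (0, 12, -2)  (L[2][0] := 4)
[col 1] pivot -4
  R2 -= -3*R1 → (0, 0, 4)  (L[2][1] := -3)

U[1][2] = 2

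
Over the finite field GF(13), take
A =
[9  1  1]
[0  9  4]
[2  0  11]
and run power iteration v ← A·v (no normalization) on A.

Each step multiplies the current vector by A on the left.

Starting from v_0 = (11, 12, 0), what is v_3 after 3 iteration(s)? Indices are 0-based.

v_3 = (11, 8, 4)

v_0 = (11, 12, 0).
v_1 = A·v_0 = (7, 4, 9).
v_2 = A·v_1 = (11, 7, 9).
v_3 = A·v_2 = (11, 8, 4).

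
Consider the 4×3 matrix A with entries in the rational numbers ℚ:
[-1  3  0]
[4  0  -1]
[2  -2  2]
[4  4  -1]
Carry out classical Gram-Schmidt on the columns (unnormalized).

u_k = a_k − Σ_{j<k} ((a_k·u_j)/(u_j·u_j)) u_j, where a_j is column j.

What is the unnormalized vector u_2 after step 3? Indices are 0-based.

Step 1: u_0 = a_0 = (-1, 4, 2, 4).
Step 2: u_1 = a_1 − (9/37)·u_0 = (120/37, -36/37, -92/37, 112/37).
Step 3: u_2 = a_2 − (-4/37)·u_0 − (-65/248)·u_1 = (23/31, -51/62, 97/62, 7/31).

u_2 = (23/31, -51/62, 97/62, 7/31)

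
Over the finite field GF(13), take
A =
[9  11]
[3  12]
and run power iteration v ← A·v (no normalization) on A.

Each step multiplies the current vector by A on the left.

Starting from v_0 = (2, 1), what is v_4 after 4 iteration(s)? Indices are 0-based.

v_0 = (2, 1).
v_1 = A·v_0 = (3, 5).
v_2 = A·v_1 = (4, 4).
v_3 = A·v_2 = (2, 8).
v_4 = A·v_3 = (2, 11).

v_4 = (2, 11)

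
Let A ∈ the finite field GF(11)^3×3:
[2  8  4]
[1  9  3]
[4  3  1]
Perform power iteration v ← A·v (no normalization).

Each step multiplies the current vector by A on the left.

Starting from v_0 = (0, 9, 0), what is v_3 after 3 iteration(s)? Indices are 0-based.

v_3 = (0, 7, 6)

v_0 = (0, 9, 0).
v_1 = A·v_0 = (6, 4, 5).
v_2 = A·v_1 = (9, 2, 8).
v_3 = A·v_2 = (0, 7, 6).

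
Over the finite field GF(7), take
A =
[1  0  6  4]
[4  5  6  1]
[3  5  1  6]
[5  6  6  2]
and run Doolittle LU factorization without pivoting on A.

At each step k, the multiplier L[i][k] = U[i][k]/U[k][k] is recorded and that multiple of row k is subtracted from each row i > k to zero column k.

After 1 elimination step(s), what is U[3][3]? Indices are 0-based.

U[3][3] = 3

[col 0] pivot 1
  R1 -= 4*R0 → (0, 5, 3, 6)  (L[1][0] := 4)
  R2 -= 3*R0 → (0, 5, 4, 1)  (L[2][0] := 3)
  R3 -= 5*R0 → (0, 6, 4, 3)  (L[3][0] := 5)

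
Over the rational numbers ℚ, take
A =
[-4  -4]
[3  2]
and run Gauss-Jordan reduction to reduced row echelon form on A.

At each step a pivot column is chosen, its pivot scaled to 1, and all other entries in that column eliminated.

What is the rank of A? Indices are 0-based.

rank = 2

step 1: normalize row 0 (÷-4) = (1, 1)
  row 1: subtract 3×row0 = (0, -1)
step 2: normalize row 1 (÷-1) = (0, 1)
  row 0: subtract 1×row1 = (1, 0)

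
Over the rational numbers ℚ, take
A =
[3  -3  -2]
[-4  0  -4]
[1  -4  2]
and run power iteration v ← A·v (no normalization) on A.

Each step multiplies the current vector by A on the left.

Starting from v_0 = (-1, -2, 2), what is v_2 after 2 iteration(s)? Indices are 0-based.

v_2 = (-13, -40, 37)

v_0 = (-1, -2, 2).
v_1 = A·v_0 = (-1, -4, 11).
v_2 = A·v_1 = (-13, -40, 37).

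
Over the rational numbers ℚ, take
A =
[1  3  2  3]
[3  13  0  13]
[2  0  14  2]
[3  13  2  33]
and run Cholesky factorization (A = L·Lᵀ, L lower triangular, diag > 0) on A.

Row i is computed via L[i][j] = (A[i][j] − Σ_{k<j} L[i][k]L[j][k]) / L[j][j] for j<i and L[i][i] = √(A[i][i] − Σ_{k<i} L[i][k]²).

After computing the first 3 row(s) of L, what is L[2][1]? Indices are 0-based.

Step 1: L[0][0] = √(1) = 1.
  L[1][0] = (3) / L[0][0] = 3.
Step 2: L[1][1] = √(4) = 2.
  L[2][0] = (2) / L[0][0] = 2.
  L[2][1] = (-6) / L[1][1] = -3.
Step 3: L[2][2] = √(1) = 1.

L[2][1] = -3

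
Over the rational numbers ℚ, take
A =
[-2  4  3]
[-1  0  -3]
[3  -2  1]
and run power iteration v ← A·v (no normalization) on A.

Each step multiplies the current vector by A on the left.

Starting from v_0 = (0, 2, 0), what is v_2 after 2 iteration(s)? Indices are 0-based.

v_0 = (0, 2, 0).
v_1 = A·v_0 = (8, 0, -4).
v_2 = A·v_1 = (-28, 4, 20).

v_2 = (-28, 4, 20)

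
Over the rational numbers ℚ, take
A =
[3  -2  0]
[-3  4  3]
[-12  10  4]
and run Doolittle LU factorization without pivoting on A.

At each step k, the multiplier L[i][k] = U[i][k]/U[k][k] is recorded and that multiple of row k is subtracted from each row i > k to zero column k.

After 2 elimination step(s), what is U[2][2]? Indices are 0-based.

U[2][2] = 1

[col 0] pivot 3
  R1 -= -1*R0 → (0, 2, 3)  (L[1][0] := -1)
  R2 -= -4*R0 → (0, 2, 4)  (L[2][0] := -4)
[col 1] pivot 2
  R2 -= 1*R1 → (0, 0, 1)  (L[2][1] := 1)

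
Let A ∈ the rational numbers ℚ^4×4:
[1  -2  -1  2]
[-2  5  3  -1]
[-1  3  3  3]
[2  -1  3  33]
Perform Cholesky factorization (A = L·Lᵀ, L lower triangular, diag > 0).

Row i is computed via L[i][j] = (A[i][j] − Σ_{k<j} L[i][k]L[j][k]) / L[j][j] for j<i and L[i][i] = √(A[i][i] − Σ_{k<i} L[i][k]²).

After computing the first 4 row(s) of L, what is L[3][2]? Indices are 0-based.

Step 1: L[0][0] = √(1) = 1.
  L[1][0] = (-2) / L[0][0] = -2.
Step 2: L[1][1] = √(1) = 1.
  L[2][0] = (-1) / L[0][0] = -1.
  L[2][1] = (1) / L[1][1] = 1.
Step 3: L[2][2] = √(1) = 1.
  L[3][0] = (2) / L[0][0] = 2.
  L[3][1] = (3) / L[1][1] = 3.
  L[3][2] = (2) / L[2][2] = 2.
Step 4: L[3][3] = √(16) = 4.

L[3][2] = 2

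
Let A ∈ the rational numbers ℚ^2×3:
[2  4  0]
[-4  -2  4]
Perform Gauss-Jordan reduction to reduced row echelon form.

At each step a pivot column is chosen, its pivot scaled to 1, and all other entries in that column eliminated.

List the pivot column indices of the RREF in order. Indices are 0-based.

step 1: normalize row 0 (÷2) = (1, 2, 0)
  row 1: subtract -4×row0 = (0, 6, 4)
step 2: normalize row 1 (÷6) = (0, 1, 2/3)
  row 0: subtract 2×row1 = (1, 0, -4/3)

pivot columns: 0, 1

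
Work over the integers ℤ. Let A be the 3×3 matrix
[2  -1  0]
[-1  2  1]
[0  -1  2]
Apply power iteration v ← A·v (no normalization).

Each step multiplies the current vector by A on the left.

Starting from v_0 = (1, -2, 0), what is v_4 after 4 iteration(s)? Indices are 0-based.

v_0 = (1, -2, 0).
v_1 = A·v_0 = (4, -5, 2).
v_2 = A·v_1 = (13, -12, 9).
v_3 = A·v_2 = (38, -28, 30).
v_4 = A·v_3 = (104, -64, 88).

v_4 = (104, -64, 88)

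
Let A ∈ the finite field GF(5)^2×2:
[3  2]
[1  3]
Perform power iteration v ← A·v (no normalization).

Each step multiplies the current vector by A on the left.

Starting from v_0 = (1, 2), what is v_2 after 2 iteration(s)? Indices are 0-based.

v_0 = (1, 2).
v_1 = A·v_0 = (2, 2).
v_2 = A·v_1 = (0, 3).

v_2 = (0, 3)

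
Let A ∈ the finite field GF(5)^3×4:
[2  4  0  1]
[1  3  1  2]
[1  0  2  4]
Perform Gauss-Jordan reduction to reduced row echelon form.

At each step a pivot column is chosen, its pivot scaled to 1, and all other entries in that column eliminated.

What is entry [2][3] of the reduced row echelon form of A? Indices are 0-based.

M[2][3] = 1

pivot(0,0)=2: scale R0 → (1, 2, 0, 3)
  clear (1,0): R1 −= (1)R0 → (0, 1, 1, 4)
  clear (2,0): R2 −= (1)R0 → (0, 3, 2, 1)
pivot(1,1)=1: scale R1 → (0, 1, 1, 4)
  clear (0,1): R0 −= (2)R1 → (1, 0, 3, 0)
  clear (2,1): R2 −= (3)R1 → (0, 0, 4, 4)
pivot(2,2)=4: scale R2 → (0, 0, 1, 1)
  clear (0,2): R0 −= (3)R2 → (1, 0, 0, 2)
  clear (1,2): R1 −= (1)R2 → (0, 1, 0, 3)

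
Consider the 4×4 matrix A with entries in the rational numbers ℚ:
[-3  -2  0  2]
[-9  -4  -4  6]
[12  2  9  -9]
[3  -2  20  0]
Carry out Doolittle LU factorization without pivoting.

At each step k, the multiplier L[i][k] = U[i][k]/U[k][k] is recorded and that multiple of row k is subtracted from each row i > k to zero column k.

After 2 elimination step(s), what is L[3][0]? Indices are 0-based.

Step 1: pivot at (0,0) is -3.
  row1 ← row1 − (3)·row0  ⇒  L[1][0]=3, U row1=(0, 2, -4, 0)
  row2 ← row2 − (-4)·row0  ⇒  L[2][0]=-4, U row2=(0, -6, 9, -1)
  row3 ← row3 − (-1)·row0  ⇒  L[3][0]=-1, U row3=(0, -4, 20, 2)
Step 2: pivot at (1,1) is 2.
  row2 ← row2 − (-3)·row1  ⇒  L[2][1]=-3, U row2=(0, 0, -3, -1)
  row3 ← row3 − (-2)·row1  ⇒  L[3][1]=-2, U row3=(0, 0, 12, 2)

L[3][0] = -1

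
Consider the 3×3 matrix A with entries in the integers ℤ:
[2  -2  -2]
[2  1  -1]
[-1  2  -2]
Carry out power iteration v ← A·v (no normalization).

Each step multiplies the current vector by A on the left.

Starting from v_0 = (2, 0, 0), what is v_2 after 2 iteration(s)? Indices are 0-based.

v_0 = (2, 0, 0).
v_1 = A·v_0 = (4, 4, -2).
v_2 = A·v_1 = (4, 14, 8).

v_2 = (4, 14, 8)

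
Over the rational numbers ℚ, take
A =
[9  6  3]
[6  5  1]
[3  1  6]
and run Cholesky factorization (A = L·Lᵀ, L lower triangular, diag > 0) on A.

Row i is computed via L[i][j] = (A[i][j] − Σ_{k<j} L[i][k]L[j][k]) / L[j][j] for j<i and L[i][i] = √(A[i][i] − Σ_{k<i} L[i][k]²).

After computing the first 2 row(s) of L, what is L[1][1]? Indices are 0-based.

Step 1: L[0][0] = √(9) = 3.
  L[1][0] = (6) / L[0][0] = 2.
Step 2: L[1][1] = √(1) = 1.

L[1][1] = 1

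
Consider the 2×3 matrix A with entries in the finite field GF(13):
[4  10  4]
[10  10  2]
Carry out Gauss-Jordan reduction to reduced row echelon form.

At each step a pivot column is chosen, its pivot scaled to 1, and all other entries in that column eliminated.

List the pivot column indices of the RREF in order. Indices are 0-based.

pivot columns: 0, 1

pivot(0,0)=4: scale R0 → (1, 9, 1)
  clear (1,0): R1 −= (10)R0 → (0, 11, 5)
pivot(1,1)=11: scale R1 → (0, 1, 4)
  clear (0,1): R0 −= (9)R1 → (1, 0, 4)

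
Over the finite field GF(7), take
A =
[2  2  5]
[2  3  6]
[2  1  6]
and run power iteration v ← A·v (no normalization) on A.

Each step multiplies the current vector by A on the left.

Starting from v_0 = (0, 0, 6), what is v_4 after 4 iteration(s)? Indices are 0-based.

v_0 = (0, 0, 6).
v_1 = A·v_0 = (2, 1, 1).
v_2 = A·v_1 = (4, 6, 4).
v_3 = A·v_2 = (5, 1, 3).
v_4 = A·v_3 = (6, 3, 1).

v_4 = (6, 3, 1)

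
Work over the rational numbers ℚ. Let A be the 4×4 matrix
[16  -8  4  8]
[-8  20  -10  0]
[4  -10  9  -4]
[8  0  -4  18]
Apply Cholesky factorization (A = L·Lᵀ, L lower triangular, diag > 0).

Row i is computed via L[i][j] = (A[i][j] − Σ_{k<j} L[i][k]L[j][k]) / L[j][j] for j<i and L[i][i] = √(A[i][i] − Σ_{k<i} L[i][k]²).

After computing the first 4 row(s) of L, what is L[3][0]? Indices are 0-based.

Step 1: L[0][0] = √(16) = 4.
  L[1][0] = (-8) / L[0][0] = -2.
Step 2: L[1][1] = √(16) = 4.
  L[2][0] = (4) / L[0][0] = 1.
  L[2][1] = (-8) / L[1][1] = -2.
Step 3: L[2][2] = √(4) = 2.
  L[3][0] = (8) / L[0][0] = 2.
  L[3][1] = (4) / L[1][1] = 1.
  L[3][2] = (-4) / L[2][2] = -2.
Step 4: L[3][3] = √(9) = 3.

L[3][0] = 2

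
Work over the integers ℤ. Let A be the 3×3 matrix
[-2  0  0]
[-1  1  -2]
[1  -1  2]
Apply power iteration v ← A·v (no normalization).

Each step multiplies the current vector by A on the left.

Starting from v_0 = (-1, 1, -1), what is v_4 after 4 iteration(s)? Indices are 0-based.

v_0 = (-1, 1, -1).
v_1 = A·v_0 = (2, 4, -4).
v_2 = A·v_1 = (-4, 10, -10).
v_3 = A·v_2 = (8, 34, -34).
v_4 = A·v_3 = (-16, 94, -94).

v_4 = (-16, 94, -94)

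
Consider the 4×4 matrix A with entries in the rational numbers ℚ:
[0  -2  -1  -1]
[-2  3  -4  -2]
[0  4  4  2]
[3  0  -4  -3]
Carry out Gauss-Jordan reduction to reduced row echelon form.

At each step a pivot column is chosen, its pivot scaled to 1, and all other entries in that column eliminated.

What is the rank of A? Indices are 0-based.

rank = 4

[1] R0 <-> R1
[1] R0 /= -2  ⇒  (1, -3/2, 2, 1)
     R3 -= 3·R0  ⇒  (0, 9/2, -10, -6)
[2] R1 /= -2  ⇒  (0, 1, 1/2, 1/2)
     R0 -= -3/2·R1  ⇒  (1, 0, 11/4, 7/4)
     R2 -= 4·R1  ⇒  (0, 0, 2, 0)
     R3 -= 9/2·R1  ⇒  (0, 0, -49/4, -33/4)
[3] R2 /= 2  ⇒  (0, 0, 1, 0)
     R0 -= 11/4·R2  ⇒  (1, 0, 0, 7/4)
     R1 -= 1/2·R2  ⇒  (0, 1, 0, 1/2)
     R3 -= -49/4·R2  ⇒  (0, 0, 0, -33/4)
[4] R3 /= -33/4  ⇒  (0, 0, 0, 1)
     R0 -= 7/4·R3  ⇒  (1, 0, 0, 0)
     R1 -= 1/2·R3  ⇒  (0, 1, 0, 0)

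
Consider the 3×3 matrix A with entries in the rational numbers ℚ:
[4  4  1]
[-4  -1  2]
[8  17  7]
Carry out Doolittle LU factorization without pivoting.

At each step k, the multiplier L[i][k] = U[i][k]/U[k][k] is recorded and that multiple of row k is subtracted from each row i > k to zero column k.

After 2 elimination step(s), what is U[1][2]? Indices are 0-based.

U[1][2] = 3

Step 1: pivot at (0,0) is 4.
  row1 ← row1 − (-1)·row0  ⇒  L[1][0]=-1, U row1=(0, 3, 3)
  row2 ← row2 − (2)·row0  ⇒  L[2][0]=2, U row2=(0, 9, 5)
Step 2: pivot at (1,1) is 3.
  row2 ← row2 − (3)·row1  ⇒  L[2][1]=3, U row2=(0, 0, -4)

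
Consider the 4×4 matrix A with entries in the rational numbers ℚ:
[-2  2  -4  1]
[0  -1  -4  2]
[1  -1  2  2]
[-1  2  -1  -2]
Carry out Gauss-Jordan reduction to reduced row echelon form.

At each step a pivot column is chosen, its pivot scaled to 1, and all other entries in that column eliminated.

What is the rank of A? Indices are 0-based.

rank = 4

[1] R0 /= -2  ⇒  (1, -1, 2, -1/2)
     R2 -= 1·R0  ⇒  (0, 0, 0, 5/2)
     R3 -= -1·R0  ⇒  (0, 1, 1, -5/2)
[2] R1 /= -1  ⇒  (0, 1, 4, -2)
     R0 -= -1·R1  ⇒  (1, 0, 6, -5/2)
     R3 -= 1·R1  ⇒  (0, 0, -3, -1/2)
[3] R2 <-> R3
[3] R2 /= -3  ⇒  (0, 0, 1, 1/6)
     R0 -= 6·R2  ⇒  (1, 0, 0, -7/2)
     R1 -= 4·R2  ⇒  (0, 1, 0, -8/3)
[4] R3 /= 5/2  ⇒  (0, 0, 0, 1)
     R0 -= -7/2·R3  ⇒  (1, 0, 0, 0)
     R1 -= -8/3·R3  ⇒  (0, 1, 0, 0)
     R2 -= 1/6·R3  ⇒  (0, 0, 1, 0)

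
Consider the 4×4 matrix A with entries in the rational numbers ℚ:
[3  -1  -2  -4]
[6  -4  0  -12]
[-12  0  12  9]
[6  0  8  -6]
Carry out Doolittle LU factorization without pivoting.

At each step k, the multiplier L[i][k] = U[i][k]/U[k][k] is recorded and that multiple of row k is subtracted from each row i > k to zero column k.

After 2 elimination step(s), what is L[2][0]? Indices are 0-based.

L[2][0] = -4

Step 1: pivot at (0,0) is 3.
  row1 ← row1 − (2)·row0  ⇒  L[1][0]=2, U row1=(0, -2, 4, -4)
  row2 ← row2 − (-4)·row0  ⇒  L[2][0]=-4, U row2=(0, -4, 4, -7)
  row3 ← row3 − (2)·row0  ⇒  L[3][0]=2, U row3=(0, 2, 12, 2)
Step 2: pivot at (1,1) is -2.
  row2 ← row2 − (2)·row1  ⇒  L[2][1]=2, U row2=(0, 0, -4, 1)
  row3 ← row3 − (-1)·row1  ⇒  L[3][1]=-1, U row3=(0, 0, 16, -2)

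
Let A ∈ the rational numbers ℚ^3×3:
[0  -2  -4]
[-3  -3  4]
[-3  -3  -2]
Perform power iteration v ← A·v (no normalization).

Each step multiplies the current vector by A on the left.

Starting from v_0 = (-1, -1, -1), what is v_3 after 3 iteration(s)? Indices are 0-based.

v_3 = (144, -76, 164)

v_0 = (-1, -1, -1).
v_1 = A·v_0 = (6, 2, 8).
v_2 = A·v_1 = (-36, 8, -40).
v_3 = A·v_2 = (144, -76, 164).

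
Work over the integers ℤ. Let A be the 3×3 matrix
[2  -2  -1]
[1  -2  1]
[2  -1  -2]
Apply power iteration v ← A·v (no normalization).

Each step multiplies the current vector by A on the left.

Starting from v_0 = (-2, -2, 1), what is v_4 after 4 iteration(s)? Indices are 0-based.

v_4 = (-17, -34, 7)

v_0 = (-2, -2, 1).
v_1 = A·v_0 = (-1, 3, -4).
v_2 = A·v_1 = (-4, -11, 3).
v_3 = A·v_2 = (11, 21, -3).
v_4 = A·v_3 = (-17, -34, 7).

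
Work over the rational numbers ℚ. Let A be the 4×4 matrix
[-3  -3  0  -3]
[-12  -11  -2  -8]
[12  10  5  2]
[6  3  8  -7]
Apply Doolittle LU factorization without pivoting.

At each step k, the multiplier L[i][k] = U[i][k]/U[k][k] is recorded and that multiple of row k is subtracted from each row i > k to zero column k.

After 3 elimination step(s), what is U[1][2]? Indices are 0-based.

U[1][2] = -2

Step 1: pivot at (0,0) is -3.
  row1 ← row1 − (4)·row0  ⇒  L[1][0]=4, U row1=(0, 1, -2, 4)
  row2 ← row2 − (-4)·row0  ⇒  L[2][0]=-4, U row2=(0, -2, 5, -10)
  row3 ← row3 − (-2)·row0  ⇒  L[3][0]=-2, U row3=(0, -3, 8, -13)
Step 2: pivot at (1,1) is 1.
  row2 ← row2 − (-2)·row1  ⇒  L[2][1]=-2, U row2=(0, 0, 1, -2)
  row3 ← row3 − (-3)·row1  ⇒  L[3][1]=-3, U row3=(0, 0, 2, -1)
Step 3: pivot at (2,2) is 1.
  row3 ← row3 − (2)·row2  ⇒  L[3][2]=2, U row3=(0, 0, 0, 3)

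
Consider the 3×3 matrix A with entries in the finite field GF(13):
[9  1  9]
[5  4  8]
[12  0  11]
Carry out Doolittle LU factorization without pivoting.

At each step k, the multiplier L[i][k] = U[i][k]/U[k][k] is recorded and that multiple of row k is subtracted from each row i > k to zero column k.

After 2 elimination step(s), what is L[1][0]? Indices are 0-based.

L[1][0] = 2

[col 0] pivot 9
  R1 -= 2*R0 → (0, 2, 3)  (L[1][0] := 2)
  R2 -= 10*R0 → (0, 3, 12)  (L[2][0] := 10)
[col 1] pivot 2
  R2 -= 8*R1 → (0, 0, 1)  (L[2][1] := 8)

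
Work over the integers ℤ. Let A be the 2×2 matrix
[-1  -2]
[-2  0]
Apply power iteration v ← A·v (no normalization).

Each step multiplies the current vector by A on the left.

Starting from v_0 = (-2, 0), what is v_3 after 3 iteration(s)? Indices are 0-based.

v_3 = (18, 20)

v_0 = (-2, 0).
v_1 = A·v_0 = (2, 4).
v_2 = A·v_1 = (-10, -4).
v_3 = A·v_2 = (18, 20).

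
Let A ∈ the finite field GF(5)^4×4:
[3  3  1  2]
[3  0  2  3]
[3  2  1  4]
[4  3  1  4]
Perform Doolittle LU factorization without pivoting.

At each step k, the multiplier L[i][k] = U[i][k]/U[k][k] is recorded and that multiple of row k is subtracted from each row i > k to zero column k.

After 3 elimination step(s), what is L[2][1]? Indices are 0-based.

[col 0] pivot 3
  R1 -= 1*R0 → (0, 2, 1, 1)  (L[1][0] := 1)
  R2 -= 1*R0 → (0, 4, 0, 2)  (L[2][0] := 1)
  R3 -= 3*R0 → (0, 4, 3, 3)  (L[3][0] := 3)
[col 1] pivot 2
  R2 -= 2*R1 → (0, 0, 3, 0)  (L[2][1] := 2)
  R3 -= 2*R1 → (0, 0, 1, 1)  (L[3][1] := 2)
[col 2] pivot 3
  R3 -= 2*R2 → (0, 0, 0, 1)  (L[3][2] := 2)

L[2][1] = 2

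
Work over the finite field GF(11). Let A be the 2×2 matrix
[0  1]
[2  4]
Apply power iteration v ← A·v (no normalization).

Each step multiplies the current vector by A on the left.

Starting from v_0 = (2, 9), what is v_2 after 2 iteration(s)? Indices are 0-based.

v_0 = (2, 9).
v_1 = A·v_0 = (9, 7).
v_2 = A·v_1 = (7, 2).

v_2 = (7, 2)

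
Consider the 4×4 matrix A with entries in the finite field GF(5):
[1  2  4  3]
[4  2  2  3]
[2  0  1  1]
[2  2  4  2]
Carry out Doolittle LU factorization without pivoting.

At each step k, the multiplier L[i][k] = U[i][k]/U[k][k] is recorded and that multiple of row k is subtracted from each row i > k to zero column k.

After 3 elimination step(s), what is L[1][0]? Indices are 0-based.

L[1][0] = 4

k=0: U[0][0]=1
  eliminate (1,0): mult=4, new row 1: (0, 4, 1, 1); set L[1][0]=4
  eliminate (2,0): mult=2, new row 2: (0, 1, 3, 0); set L[2][0]=2
  eliminate (3,0): mult=2, new row 3: (0, 3, 1, 1); set L[3][0]=2
k=1: U[1][1]=4
  eliminate (2,1): mult=4, new row 2: (0, 0, 4, 1); set L[2][1]=4
  eliminate (3,1): mult=2, new row 3: (0, 0, 4, 4); set L[3][1]=2
k=2: U[2][2]=4
  eliminate (3,2): mult=1, new row 3: (0, 0, 0, 3); set L[3][2]=1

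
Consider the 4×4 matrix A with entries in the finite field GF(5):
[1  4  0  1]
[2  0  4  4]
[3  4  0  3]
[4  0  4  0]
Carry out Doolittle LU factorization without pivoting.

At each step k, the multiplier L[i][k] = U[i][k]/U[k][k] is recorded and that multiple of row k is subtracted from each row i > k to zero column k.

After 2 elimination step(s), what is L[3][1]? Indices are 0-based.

Step 1: pivot at (0,0) is 1.
  row1 ← row1 − (2)·row0  ⇒  L[1][0]=2, U row1=(0, 2, 4, 2)
  row2 ← row2 − (3)·row0  ⇒  L[2][0]=3, U row2=(0, 2, 0, 0)
  row3 ← row3 − (4)·row0  ⇒  L[3][0]=4, U row3=(0, 4, 4, 1)
Step 2: pivot at (1,1) is 2.
  row2 ← row2 − (1)·row1  ⇒  L[2][1]=1, U row2=(0, 0, 1, 3)
  row3 ← row3 − (2)·row1  ⇒  L[3][1]=2, U row3=(0, 0, 1, 2)

L[3][1] = 2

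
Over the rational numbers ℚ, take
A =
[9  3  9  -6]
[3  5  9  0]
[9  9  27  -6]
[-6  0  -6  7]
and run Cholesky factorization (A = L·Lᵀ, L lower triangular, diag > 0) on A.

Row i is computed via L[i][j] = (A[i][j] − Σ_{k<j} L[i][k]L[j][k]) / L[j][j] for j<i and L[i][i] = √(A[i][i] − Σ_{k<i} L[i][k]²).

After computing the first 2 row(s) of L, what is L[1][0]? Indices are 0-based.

Step 1: L[0][0] = √(9) = 3.
  L[1][0] = (3) / L[0][0] = 1.
Step 2: L[1][1] = √(4) = 2.

L[1][0] = 1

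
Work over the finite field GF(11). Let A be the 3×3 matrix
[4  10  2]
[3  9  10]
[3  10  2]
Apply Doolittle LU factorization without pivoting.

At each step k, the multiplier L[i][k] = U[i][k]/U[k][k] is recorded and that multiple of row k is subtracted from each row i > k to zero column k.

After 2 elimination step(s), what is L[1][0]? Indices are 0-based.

L[1][0] = 9

k=0: U[0][0]=4
  eliminate (1,0): mult=9, new row 1: (0, 7, 3); set L[1][0]=9
  eliminate (2,0): mult=9, new row 2: (0, 8, 6); set L[2][0]=9
k=1: U[1][1]=7
  eliminate (2,1): mult=9, new row 2: (0, 0, 1); set L[2][1]=9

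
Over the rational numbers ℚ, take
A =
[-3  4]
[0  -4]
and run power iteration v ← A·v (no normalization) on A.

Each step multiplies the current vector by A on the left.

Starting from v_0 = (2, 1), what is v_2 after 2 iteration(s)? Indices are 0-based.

v_0 = (2, 1).
v_1 = A·v_0 = (-2, -4).
v_2 = A·v_1 = (-10, 16).

v_2 = (-10, 16)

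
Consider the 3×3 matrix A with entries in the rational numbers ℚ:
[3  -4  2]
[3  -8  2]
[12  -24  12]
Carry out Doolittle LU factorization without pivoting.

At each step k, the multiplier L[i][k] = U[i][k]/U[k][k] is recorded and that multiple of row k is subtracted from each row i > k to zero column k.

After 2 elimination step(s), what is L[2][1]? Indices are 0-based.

L[2][1] = 2

[col 0] pivot 3
  R1 -= 1*R0 → (0, -4, 0)  (L[1][0] := 1)
  R2 -= 4*R0 → (0, -8, 4)  (L[2][0] := 4)
[col 1] pivot -4
  R2 -= 2*R1 → (0, 0, 4)  (L[2][1] := 2)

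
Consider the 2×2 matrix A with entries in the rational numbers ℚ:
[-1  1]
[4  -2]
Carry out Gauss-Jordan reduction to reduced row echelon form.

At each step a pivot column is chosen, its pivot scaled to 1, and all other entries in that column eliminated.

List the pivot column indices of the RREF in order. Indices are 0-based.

pivot(0,0)=-1: scale R0 → (1, -1)
  clear (1,0): R1 −= (4)R0 → (0, 2)
pivot(1,1)=2: scale R1 → (0, 1)
  clear (0,1): R0 −= (-1)R1 → (1, 0)

pivot columns: 0, 1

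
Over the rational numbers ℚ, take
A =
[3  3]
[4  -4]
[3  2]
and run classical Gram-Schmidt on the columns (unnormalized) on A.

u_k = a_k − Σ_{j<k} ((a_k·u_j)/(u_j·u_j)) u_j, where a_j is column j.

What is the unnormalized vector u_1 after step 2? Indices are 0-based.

Step 1: u_0 = a_0 = (3, 4, 3).
Step 2: u_1 = a_1 − (-1/34)·u_0 = (105/34, -66/17, 71/34).

u_1 = (105/34, -66/17, 71/34)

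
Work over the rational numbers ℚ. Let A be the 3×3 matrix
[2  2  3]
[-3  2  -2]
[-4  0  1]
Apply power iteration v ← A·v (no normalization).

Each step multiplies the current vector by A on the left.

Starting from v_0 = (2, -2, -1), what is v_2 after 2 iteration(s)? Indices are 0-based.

v_0 = (2, -2, -1).
v_1 = A·v_0 = (-3, -8, -9).
v_2 = A·v_1 = (-49, 11, 3).

v_2 = (-49, 11, 3)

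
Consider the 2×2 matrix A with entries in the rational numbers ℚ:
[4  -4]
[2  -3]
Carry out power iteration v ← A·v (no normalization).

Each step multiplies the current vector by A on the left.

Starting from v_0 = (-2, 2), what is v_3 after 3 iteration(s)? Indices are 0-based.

v_0 = (-2, 2).
v_1 = A·v_0 = (-16, -10).
v_2 = A·v_1 = (-24, -2).
v_3 = A·v_2 = (-88, -42).

v_3 = (-88, -42)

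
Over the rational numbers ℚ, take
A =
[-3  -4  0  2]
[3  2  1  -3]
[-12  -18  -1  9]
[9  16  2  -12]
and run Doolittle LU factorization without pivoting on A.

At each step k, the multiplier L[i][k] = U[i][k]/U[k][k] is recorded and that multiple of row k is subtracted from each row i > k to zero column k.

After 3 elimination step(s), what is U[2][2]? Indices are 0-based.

U[2][2] = -2

k=0: U[0][0]=-3
  eliminate (1,0): mult=-1, new row 1: (0, -2, 1, -1); set L[1][0]=-1
  eliminate (2,0): mult=4, new row 2: (0, -2, -1, 1); set L[2][0]=4
  eliminate (3,0): mult=-3, new row 3: (0, 4, 2, -6); set L[3][0]=-3
k=1: U[1][1]=-2
  eliminate (2,1): mult=1, new row 2: (0, 0, -2, 2); set L[2][1]=1
  eliminate (3,1): mult=-2, new row 3: (0, 0, 4, -8); set L[3][1]=-2
k=2: U[2][2]=-2
  eliminate (3,2): mult=-2, new row 3: (0, 0, 0, -4); set L[3][2]=-2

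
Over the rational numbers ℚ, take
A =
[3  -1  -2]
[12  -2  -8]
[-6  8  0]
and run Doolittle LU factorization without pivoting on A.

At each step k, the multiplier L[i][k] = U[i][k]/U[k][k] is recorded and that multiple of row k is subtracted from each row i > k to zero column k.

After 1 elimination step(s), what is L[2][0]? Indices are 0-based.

L[2][0] = -2

k=0: U[0][0]=3
  eliminate (1,0): mult=4, new row 1: (0, 2, 0); set L[1][0]=4
  eliminate (2,0): mult=-2, new row 2: (0, 6, -4); set L[2][0]=-2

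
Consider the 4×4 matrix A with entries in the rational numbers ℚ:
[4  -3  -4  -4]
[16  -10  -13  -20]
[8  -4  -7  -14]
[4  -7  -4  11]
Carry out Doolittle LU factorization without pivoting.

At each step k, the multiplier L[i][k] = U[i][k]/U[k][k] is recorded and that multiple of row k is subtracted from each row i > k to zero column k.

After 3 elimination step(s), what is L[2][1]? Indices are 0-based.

[col 0] pivot 4
  R1 -= 4*R0 → (0, 2, 3, -4)  (L[1][0] := 4)
  R2 -= 2*R0 → (0, 2, 1, -6)  (L[2][0] := 2)
  R3 -= 1*R0 → (0, -4, 0, 15)  (L[3][0] := 1)
[col 1] pivot 2
  R2 -= 1*R1 → (0, 0, -2, -2)  (L[2][1] := 1)
  R3 -= -2*R1 → (0, 0, 6, 7)  (L[3][1] := -2)
[col 2] pivot -2
  R3 -= -3*R2 → (0, 0, 0, 1)  (L[3][2] := -3)

L[2][1] = 1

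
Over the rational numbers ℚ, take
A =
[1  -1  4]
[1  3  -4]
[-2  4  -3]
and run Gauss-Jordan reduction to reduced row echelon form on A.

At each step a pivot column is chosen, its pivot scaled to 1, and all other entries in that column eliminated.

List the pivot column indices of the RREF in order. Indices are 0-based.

pivot(0,0)=1: scale R0 → (1, -1, 4)
  clear (1,0): R1 −= (1)R0 → (0, 4, -8)
  clear (2,0): R2 −= (-2)R0 → (0, 2, 5)
pivot(1,1)=4: scale R1 → (0, 1, -2)
  clear (0,1): R0 −= (-1)R1 → (1, 0, 2)
  clear (2,1): R2 −= (2)R1 → (0, 0, 9)
pivot(2,2)=9: scale R2 → (0, 0, 1)
  clear (0,2): R0 −= (2)R2 → (1, 0, 0)
  clear (1,2): R1 −= (-2)R2 → (0, 1, 0)

pivot columns: 0, 1, 2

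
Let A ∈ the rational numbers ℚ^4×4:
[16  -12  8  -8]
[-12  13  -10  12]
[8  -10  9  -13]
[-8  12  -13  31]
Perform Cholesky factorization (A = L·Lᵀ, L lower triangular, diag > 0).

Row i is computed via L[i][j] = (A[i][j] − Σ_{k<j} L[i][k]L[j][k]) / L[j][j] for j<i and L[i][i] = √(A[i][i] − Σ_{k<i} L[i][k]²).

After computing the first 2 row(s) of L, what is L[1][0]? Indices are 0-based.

Step 1: L[0][0] = √(16) = 4.
  L[1][0] = (-12) / L[0][0] = -3.
Step 2: L[1][1] = √(4) = 2.

L[1][0] = -3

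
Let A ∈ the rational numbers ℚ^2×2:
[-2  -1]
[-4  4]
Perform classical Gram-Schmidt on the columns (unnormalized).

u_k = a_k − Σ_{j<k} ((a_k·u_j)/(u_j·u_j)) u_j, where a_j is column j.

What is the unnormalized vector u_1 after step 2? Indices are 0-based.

Step 1: u_0 = a_0 = (-2, -4).
Step 2: u_1 = a_1 − (-7/10)·u_0 = (-12/5, 6/5).

u_1 = (-12/5, 6/5)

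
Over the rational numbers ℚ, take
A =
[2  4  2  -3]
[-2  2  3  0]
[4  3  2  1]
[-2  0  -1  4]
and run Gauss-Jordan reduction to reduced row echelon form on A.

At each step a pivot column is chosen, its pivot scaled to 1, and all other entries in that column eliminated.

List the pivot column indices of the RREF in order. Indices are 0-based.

pivot(0,0)=2: scale R0 → (1, 2, 1, -3/2)
  clear (1,0): R1 −= (-2)R0 → (0, 6, 5, -3)
  clear (2,0): R2 −= (4)R0 → (0, -5, -2, 7)
  clear (3,0): R3 −= (-2)R0 → (0, 4, 1, 1)
pivot(1,1)=6: scale R1 → (0, 1, 5/6, -1/2)
  clear (0,1): R0 −= (2)R1 → (1, 0, -2/3, -1/2)
  clear (2,1): R2 −= (-5)R1 → (0, 0, 13/6, 9/2)
  clear (3,1): R3 −= (4)R1 → (0, 0, -7/3, 3)
pivot(2,2)=13/6: scale R2 → (0, 0, 1, 27/13)
  clear (0,2): R0 −= (-2/3)R2 → (1, 0, 0, 23/26)
  clear (1,2): R1 −= (5/6)R2 → (0, 1, 0, -29/13)
  clear (3,2): R3 −= (-7/3)R2 → (0, 0, 0, 102/13)
pivot(3,3)=102/13: scale R3 → (0, 0, 0, 1)
  clear (0,3): R0 −= (23/26)R3 → (1, 0, 0, 0)
  clear (1,3): R1 −= (-29/13)R3 → (0, 1, 0, 0)
  clear (2,3): R2 −= (27/13)R3 → (0, 0, 1, 0)

pivot columns: 0, 1, 2, 3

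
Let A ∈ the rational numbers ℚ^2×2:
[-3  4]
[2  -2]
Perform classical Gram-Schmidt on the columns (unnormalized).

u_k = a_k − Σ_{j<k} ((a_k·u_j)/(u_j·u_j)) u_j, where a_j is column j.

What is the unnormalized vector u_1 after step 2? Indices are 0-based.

Step 1: u_0 = a_0 = (-3, 2).
Step 2: u_1 = a_1 − (-16/13)·u_0 = (4/13, 6/13).

u_1 = (4/13, 6/13)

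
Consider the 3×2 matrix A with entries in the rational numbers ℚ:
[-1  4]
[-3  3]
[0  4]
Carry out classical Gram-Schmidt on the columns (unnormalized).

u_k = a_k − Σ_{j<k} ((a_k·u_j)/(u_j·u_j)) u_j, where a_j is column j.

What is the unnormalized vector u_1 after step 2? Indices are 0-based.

u_1 = (27/10, -9/10, 4)

Step 1: u_0 = a_0 = (-1, -3, 0).
Step 2: u_1 = a_1 − (-13/10)·u_0 = (27/10, -9/10, 4).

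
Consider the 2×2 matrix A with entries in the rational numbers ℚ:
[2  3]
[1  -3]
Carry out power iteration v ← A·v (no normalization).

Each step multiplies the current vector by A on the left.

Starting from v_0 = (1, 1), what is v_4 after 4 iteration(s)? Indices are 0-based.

v_0 = (1, 1).
v_1 = A·v_0 = (5, -2).
v_2 = A·v_1 = (4, 11).
v_3 = A·v_2 = (41, -29).
v_4 = A·v_3 = (-5, 128).

v_4 = (-5, 128)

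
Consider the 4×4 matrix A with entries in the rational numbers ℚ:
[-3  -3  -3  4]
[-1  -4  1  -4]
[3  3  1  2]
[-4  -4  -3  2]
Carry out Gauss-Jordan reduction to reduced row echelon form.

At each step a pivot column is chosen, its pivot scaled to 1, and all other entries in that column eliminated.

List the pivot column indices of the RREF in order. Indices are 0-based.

step 1: normalize row 0 (÷-3) = (1, 1, 1, -4/3)
  row 1: subtract -1×row0 = (0, -3, 2, -16/3)
  row 2: subtract 3×row0 = (0, 0, -2, 6)
  row 3: subtract -4×row0 = (0, 0, 1, -10/3)
step 2: normalize row 1 (÷-3) = (0, 1, -2/3, 16/9)
  row 0: subtract 1×row1 = (1, 0, 5/3, -28/9)
step 3: normalize row 2 (÷-2) = (0, 0, 1, -3)
  row 0: subtract 5/3×row2 = (1, 0, 0, 17/9)
  row 1: subtract -2/3×row2 = (0, 1, 0, -2/9)
  row 3: subtract 1×row2 = (0, 0, 0, -1/3)
step 4: normalize row 3 (÷-1/3) = (0, 0, 0, 1)
  row 0: subtract 17/9×row3 = (1, 0, 0, 0)
  row 1: subtract -2/9×row3 = (0, 1, 0, 0)
  row 2: subtract -3×row3 = (0, 0, 1, 0)

pivot columns: 0, 1, 2, 3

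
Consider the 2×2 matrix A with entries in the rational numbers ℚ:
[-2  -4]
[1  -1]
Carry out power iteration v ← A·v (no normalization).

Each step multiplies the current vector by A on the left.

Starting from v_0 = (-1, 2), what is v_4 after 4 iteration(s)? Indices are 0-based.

v_0 = (-1, 2).
v_1 = A·v_0 = (-6, -3).
v_2 = A·v_1 = (24, -3).
v_3 = A·v_2 = (-36, 27).
v_4 = A·v_3 = (-36, -63).

v_4 = (-36, -63)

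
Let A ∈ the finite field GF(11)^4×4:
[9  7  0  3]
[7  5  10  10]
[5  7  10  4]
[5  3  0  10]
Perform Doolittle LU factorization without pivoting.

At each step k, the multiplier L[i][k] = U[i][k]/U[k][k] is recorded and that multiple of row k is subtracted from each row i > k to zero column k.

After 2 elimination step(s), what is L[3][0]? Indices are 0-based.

k=0: U[0][0]=9
  eliminate (1,0): mult=2, new row 1: (0, 2, 10, 4); set L[1][0]=2
  eliminate (2,0): mult=3, new row 2: (0, 8, 10, 6); set L[2][0]=3
  eliminate (3,0): mult=3, new row 3: (0, 4, 0, 1); set L[3][0]=3
k=1: U[1][1]=2
  eliminate (2,1): mult=4, new row 2: (0, 0, 3, 1); set L[2][1]=4
  eliminate (3,1): mult=2, new row 3: (0, 0, 2, 4); set L[3][1]=2

L[3][0] = 3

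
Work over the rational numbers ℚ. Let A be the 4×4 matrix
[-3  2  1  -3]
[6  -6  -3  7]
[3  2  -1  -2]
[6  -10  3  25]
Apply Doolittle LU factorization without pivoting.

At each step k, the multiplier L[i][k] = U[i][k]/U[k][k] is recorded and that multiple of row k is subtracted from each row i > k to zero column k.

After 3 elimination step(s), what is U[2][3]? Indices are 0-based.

U[2][3] = -3

k=0: U[0][0]=-3
  eliminate (1,0): mult=-2, new row 1: (0, -2, -1, 1); set L[1][0]=-2
  eliminate (2,0): mult=-1, new row 2: (0, 4, 0, -5); set L[2][0]=-1
  eliminate (3,0): mult=-2, new row 3: (0, -6, 5, 19); set L[3][0]=-2
k=1: U[1][1]=-2
  eliminate (2,1): mult=-2, new row 2: (0, 0, -2, -3); set L[2][1]=-2
  eliminate (3,1): mult=3, new row 3: (0, 0, 8, 16); set L[3][1]=3
k=2: U[2][2]=-2
  eliminate (3,2): mult=-4, new row 3: (0, 0, 0, 4); set L[3][2]=-4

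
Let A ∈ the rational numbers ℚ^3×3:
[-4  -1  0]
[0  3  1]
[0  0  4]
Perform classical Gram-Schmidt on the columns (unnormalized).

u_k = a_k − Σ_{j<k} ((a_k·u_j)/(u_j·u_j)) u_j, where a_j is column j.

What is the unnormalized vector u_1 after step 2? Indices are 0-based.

u_1 = (0, 3, 0)

Step 1: u_0 = a_0 = (-4, 0, 0).
Step 2: u_1 = a_1 − (1/4)·u_0 = (0, 3, 0).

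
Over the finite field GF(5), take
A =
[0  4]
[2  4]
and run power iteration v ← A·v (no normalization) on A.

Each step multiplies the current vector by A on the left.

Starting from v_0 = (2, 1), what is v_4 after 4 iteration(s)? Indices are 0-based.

v_4 = (1, 1)

v_0 = (2, 1).
v_1 = A·v_0 = (4, 3).
v_2 = A·v_1 = (2, 0).
v_3 = A·v_2 = (0, 4).
v_4 = A·v_3 = (1, 1).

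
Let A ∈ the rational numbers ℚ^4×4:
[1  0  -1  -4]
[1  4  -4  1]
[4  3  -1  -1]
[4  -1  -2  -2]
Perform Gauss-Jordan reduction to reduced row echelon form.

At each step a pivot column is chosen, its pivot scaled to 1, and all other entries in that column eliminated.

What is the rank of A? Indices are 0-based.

pivot(0,0)=1: scale R0 → (1, 0, -1, -4)
  clear (1,0): R1 −= (1)R0 → (0, 4, -3, 5)
  clear (2,0): R2 −= (4)R0 → (0, 3, 3, 15)
  clear (3,0): R3 −= (4)R0 → (0, -1, 2, 14)
pivot(1,1)=4: scale R1 → (0, 1, -3/4, 5/4)
  clear (2,1): R2 −= (3)R1 → (0, 0, 21/4, 45/4)
  clear (3,1): R3 −= (-1)R1 → (0, 0, 5/4, 61/4)
pivot(2,2)=21/4: scale R2 → (0, 0, 1, 15/7)
  clear (0,2): R0 −= (-1)R2 → (1, 0, 0, -13/7)
  clear (1,2): R1 −= (-3/4)R2 → (0, 1, 0, 20/7)
  clear (3,2): R3 −= (5/4)R2 → (0, 0, 0, 88/7)
pivot(3,3)=88/7: scale R3 → (0, 0, 0, 1)
  clear (0,3): R0 −= (-13/7)R3 → (1, 0, 0, 0)
  clear (1,3): R1 −= (20/7)R3 → (0, 1, 0, 0)
  clear (2,3): R2 −= (15/7)R3 → (0, 0, 1, 0)

rank = 4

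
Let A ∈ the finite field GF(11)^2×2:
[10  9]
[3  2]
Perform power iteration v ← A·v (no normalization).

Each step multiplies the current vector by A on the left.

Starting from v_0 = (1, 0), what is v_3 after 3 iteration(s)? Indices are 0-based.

v_0 = (1, 0).
v_1 = A·v_0 = (10, 3).
v_2 = A·v_1 = (6, 3).
v_3 = A·v_2 = (10, 2).

v_3 = (10, 2)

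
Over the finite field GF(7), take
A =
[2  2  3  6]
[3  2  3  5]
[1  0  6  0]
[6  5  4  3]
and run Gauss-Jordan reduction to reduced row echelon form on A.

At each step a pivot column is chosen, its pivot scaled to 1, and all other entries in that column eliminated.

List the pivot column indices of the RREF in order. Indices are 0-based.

pivot columns: 0, 1, 2, 3

pivot(0,0)=2: scale R0 → (1, 1, 5, 3)
  clear (1,0): R1 −= (3)R0 → (0, 6, 2, 3)
  clear (2,0): R2 −= (1)R0 → (0, 6, 1, 4)
  clear (3,0): R3 −= (6)R0 → (0, 6, 2, 6)
pivot(1,1)=6: scale R1 → (0, 1, 5, 4)
  clear (0,1): R0 −= (1)R1 → (1, 0, 0, 6)
  clear (2,1): R2 −= (6)R1 → (0, 0, 6, 1)
  clear (3,1): R3 −= (6)R1 → (0, 0, 0, 3)
pivot(2,2)=6: scale R2 → (0, 0, 1, 6)
  clear (1,2): R1 −= (5)R2 → (0, 1, 0, 2)
pivot(3,3)=3: scale R3 → (0, 0, 0, 1)
  clear (0,3): R0 −= (6)R3 → (1, 0, 0, 0)
  clear (1,3): R1 −= (2)R3 → (0, 1, 0, 0)
  clear (2,3): R2 −= (6)R3 → (0, 0, 1, 0)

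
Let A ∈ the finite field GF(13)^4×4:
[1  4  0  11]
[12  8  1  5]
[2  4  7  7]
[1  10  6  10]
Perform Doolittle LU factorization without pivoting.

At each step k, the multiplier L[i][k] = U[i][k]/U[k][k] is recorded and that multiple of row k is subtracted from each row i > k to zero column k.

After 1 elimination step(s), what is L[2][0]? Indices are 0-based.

k=0: U[0][0]=1
  eliminate (1,0): mult=12, new row 1: (0, 12, 1, 3); set L[1][0]=12
  eliminate (2,0): mult=2, new row 2: (0, 9, 7, 11); set L[2][0]=2
  eliminate (3,0): mult=1, new row 3: (0, 6, 6, 12); set L[3][0]=1

L[2][0] = 2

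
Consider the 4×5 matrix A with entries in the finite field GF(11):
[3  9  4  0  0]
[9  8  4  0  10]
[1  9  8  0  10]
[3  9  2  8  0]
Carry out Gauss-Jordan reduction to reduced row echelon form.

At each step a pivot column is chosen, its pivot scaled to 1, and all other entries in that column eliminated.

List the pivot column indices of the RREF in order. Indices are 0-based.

pivot columns: 0, 1, 2, 3

[1] R0 /= 3  ⇒  (1, 3, 5, 0, 0)
     R1 -= 9·R0  ⇒  (0, 3, 3, 0, 10)
     R2 -= 1·R0  ⇒  (0, 6, 3, 0, 10)
     R3 -= 3·R0  ⇒  (0, 0, 9, 8, 0)
[2] R1 /= 3  ⇒  (0, 1, 1, 0, 7)
     R0 -= 3·R1  ⇒  (1, 0, 2, 0, 1)
     R2 -= 6·R1  ⇒  (0, 0, 8, 0, 1)
[3] R2 /= 8  ⇒  (0, 0, 1, 0, 7)
     R0 -= 2·R2  ⇒  (1, 0, 0, 0, 9)
     R1 -= 1·R2  ⇒  (0, 1, 0, 0, 0)
     R3 -= 9·R2  ⇒  (0, 0, 0, 8, 3)
[4] R3 /= 8  ⇒  (0, 0, 0, 1, 10)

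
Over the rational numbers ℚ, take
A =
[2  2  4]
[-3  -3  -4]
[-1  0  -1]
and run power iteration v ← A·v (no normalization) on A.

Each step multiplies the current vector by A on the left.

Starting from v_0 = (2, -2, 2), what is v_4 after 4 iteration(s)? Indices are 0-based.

v_4 = (80, -80, -4)

v_0 = (2, -2, 2).
v_1 = A·v_0 = (8, -8, -4).
v_2 = A·v_1 = (-16, 16, -4).
v_3 = A·v_2 = (-16, 16, 20).
v_4 = A·v_3 = (80, -80, -4).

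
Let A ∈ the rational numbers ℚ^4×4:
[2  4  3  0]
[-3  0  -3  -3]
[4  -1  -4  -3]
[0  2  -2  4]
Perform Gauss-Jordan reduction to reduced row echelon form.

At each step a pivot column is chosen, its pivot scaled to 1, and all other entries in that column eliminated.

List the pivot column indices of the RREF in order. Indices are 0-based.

pivot columns: 0, 1, 2, 3

[1] R0 /= 2  ⇒  (1, 2, 3/2, 0)
     R1 -= -3·R0  ⇒  (0, 6, 3/2, -3)
     R2 -= 4·R0  ⇒  (0, -9, -10, -3)
[2] R1 /= 6  ⇒  (0, 1, 1/4, -1/2)
     R0 -= 2·R1  ⇒  (1, 0, 1, 1)
     R2 -= -9·R1  ⇒  (0, 0, -31/4, -15/2)
     R3 -= 2·R1  ⇒  (0, 0, -5/2, 5)
[3] R2 /= -31/4  ⇒  (0, 0, 1, 30/31)
     R0 -= 1·R2  ⇒  (1, 0, 0, 1/31)
     R1 -= 1/4·R2  ⇒  (0, 1, 0, -23/31)
     R3 -= -5/2·R2  ⇒  (0, 0, 0, 230/31)
[4] R3 /= 230/31  ⇒  (0, 0, 0, 1)
     R0 -= 1/31·R3  ⇒  (1, 0, 0, 0)
     R1 -= -23/31·R3  ⇒  (0, 1, 0, 0)
     R2 -= 30/31·R3  ⇒  (0, 0, 1, 0)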